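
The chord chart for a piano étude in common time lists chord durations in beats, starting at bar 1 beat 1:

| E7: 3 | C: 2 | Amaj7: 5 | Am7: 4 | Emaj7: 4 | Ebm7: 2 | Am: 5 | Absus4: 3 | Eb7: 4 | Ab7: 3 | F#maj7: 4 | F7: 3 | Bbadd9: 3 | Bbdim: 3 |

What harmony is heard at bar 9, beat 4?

F#maj7

Beat 4 of bar 9 is beat (9−1)×4 + 4 = 36 overall.
Running totals: E7 ends at 3, C ends at 5, Amaj7 ends at 10, Am7 ends at 14, Emaj7 ends at 18, Ebm7 ends at 20, Am ends at 25, Absus4 ends at 28, Eb7 ends at 32, Ab7 ends at 35, F#maj7 ends at 39.
Beat 36 falls within F#maj7.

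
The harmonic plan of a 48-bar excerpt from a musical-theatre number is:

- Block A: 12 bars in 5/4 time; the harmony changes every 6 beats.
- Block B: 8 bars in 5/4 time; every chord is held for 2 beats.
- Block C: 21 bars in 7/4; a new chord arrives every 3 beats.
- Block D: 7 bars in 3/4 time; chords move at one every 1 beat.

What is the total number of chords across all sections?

A: 12 bars × 5 beats = 60 beats; 6 beats/chord → 10 chords.
B: 8 bars × 5 beats = 40 beats; 2 beats/chord → 20 chords.
C: 21 bars × 7 beats = 147 beats; 3 beats/chord → 49 chords.
D: 7 bars × 3 beats = 21 beats; 1 beat/chord → 21 chords.
Total: 10 + 20 + 49 + 21 = 100.

100 chords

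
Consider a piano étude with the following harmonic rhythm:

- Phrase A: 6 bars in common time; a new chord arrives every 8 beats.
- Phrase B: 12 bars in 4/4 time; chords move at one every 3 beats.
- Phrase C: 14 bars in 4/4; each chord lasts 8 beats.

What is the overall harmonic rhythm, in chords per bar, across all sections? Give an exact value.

13/16 chords per bar

A: 6 bars of 4 beats is 24 beats; at 8 beats each that's 3 chords.
B: 12 bars of 4 beats is 48 beats; at 3 beats each that's 16 chords.
C: 14 bars of 4 beats is 56 beats; at 8 beats each that's 7 chords.
Overall: 26 chords over 32 bars → 26/32 = 13/16 chords per bar.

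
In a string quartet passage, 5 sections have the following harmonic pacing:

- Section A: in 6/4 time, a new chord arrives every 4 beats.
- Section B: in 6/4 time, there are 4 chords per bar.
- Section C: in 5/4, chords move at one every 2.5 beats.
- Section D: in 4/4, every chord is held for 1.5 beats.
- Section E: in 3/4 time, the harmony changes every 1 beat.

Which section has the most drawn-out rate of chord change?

A: each chord is 4 beats in 6/4, so 1.5 per bar.
B: each chord is 1.5 beats in 6/4, so 4 per bar.
C: each chord is 2.5 beats in 5/4, so 2 per bar.
D: each chord is 1.5 beats in 4/4, so 8/3 per bar.
E: each chord is 1 beat in 3/4, so 3 per bar.
Slowest is A at 1.5 chords/bar.

Section A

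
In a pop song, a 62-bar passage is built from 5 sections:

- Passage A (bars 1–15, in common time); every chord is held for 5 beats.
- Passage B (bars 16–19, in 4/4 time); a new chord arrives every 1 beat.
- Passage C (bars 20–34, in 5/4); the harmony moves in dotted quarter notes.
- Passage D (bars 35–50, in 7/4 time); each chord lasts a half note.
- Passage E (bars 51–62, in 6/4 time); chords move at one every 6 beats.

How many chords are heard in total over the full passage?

146 chords

A: 15·4 = 60 beats, 60/5 = 12 chords.
B: 4·4 = 16 beats, 16/1 = 16 chords.
C: 15·5 = 75 beats, 75/1.5 = 50 chords.
D: 16·7 = 112 beats, 112/2 = 56 chords.
E: 12·6 = 72 beats, 72/6 = 12 chords.
Total: 12 + 16 + 50 + 56 + 12 = 146.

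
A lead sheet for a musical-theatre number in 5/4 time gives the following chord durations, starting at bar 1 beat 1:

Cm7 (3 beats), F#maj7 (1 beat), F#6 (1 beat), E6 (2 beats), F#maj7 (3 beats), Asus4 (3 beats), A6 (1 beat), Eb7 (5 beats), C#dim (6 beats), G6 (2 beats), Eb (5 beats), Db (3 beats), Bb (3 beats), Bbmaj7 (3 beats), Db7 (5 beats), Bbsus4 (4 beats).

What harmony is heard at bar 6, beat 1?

Beat 1 of bar 6 is beat (6−1)×5 + 1 = 26 overall.
Running totals: Cm7 ends at 3, F#maj7 ends at 4, F#6 ends at 5, E6 ends at 7, F#maj7 ends at 10, Asus4 ends at 13, A6 ends at 14, Eb7 ends at 19, C#dim ends at 25, G6 ends at 27.
Beat 26 falls within G6.

G6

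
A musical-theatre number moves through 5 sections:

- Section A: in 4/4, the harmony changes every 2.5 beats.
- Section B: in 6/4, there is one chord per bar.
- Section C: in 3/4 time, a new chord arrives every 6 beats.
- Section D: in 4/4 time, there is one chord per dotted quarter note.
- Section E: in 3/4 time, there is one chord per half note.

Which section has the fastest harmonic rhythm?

Section D

A: each chord is 2.5 beats in 4/4, so 1.6 per bar.
B: each chord is 6 beats in 6/4, so 1 per bar.
C: each chord is 6 beats in 3/4, so 0.5 per bar.
D: each chord is 1.5 beats in 4/4, so 8/3 per bar.
E: each chord is 2 beats in 3/4, so 1.5 per bar.
Fastest is D at 8/3 chords/bar.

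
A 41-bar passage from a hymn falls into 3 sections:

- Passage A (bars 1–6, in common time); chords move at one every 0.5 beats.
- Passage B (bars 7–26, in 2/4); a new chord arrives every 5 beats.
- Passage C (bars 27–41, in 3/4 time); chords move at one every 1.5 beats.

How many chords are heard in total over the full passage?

86 chords

A has 24 beats and chords last 0.5 each, so 48 chords.
B has 40 beats and chords last 5 each, so 8 chords.
C has 45 beats and chords last 1.5 each, so 30 chords.
Total: 48 + 8 + 30 = 86.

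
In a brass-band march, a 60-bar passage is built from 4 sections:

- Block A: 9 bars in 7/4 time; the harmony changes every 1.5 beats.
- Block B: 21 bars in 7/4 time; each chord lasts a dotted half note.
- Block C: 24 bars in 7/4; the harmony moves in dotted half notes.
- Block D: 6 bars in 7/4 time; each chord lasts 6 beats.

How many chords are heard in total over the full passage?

A has 63 beats and chords last 1.5 each, so 42 chords.
B has 147 beats and chords last 3 each, so 49 chords.
C has 168 beats and chords last 3 each, so 56 chords.
D has 42 beats and chords last 6 each, so 7 chords.
Total: 42 + 49 + 56 + 7 = 154.

154 chords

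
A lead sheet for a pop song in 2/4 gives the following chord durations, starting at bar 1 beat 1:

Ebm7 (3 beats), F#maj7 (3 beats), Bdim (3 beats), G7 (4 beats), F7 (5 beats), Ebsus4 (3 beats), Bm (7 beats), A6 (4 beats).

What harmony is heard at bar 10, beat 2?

Ebsus4

Beat 2 of bar 10 is beat (10−1)×2 + 2 = 20 overall.
Running totals: Ebm7 ends at 3, F#maj7 ends at 6, Bdim ends at 9, G7 ends at 13, F7 ends at 18, Ebsus4 ends at 21.
Beat 20 falls within Ebsus4.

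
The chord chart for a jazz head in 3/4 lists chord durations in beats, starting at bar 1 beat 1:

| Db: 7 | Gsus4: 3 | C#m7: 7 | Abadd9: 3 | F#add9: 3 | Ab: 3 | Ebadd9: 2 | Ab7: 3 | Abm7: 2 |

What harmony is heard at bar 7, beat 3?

Beat 3 of bar 7 is beat (7−1)×3 + 3 = 21 overall.
Running totals: Db ends at 7, Gsus4 ends at 10, C#m7 ends at 17, Abadd9 ends at 20, F#add9 ends at 23.
Beat 21 falls within F#add9.

F#add9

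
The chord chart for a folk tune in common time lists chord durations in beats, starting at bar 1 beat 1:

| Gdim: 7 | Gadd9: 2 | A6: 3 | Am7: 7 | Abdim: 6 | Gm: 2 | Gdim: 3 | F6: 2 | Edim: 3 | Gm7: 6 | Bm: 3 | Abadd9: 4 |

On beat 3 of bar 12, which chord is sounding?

Abadd9

Beat 3 of bar 12 is beat (12−1)×4 + 3 = 47 overall.
Running totals: Gdim ends at 7, Gadd9 ends at 9, A6 ends at 12, Am7 ends at 19, Abdim ends at 25, Gm ends at 27, Gdim ends at 30, F6 ends at 32, Edim ends at 35, Gm7 ends at 41, Bm ends at 44, Abadd9 ends at 48.
Beat 47 falls within Abadd9.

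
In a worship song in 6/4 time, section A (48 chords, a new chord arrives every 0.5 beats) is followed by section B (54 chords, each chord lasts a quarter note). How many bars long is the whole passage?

A: 48 × 0.5 = 24 beats = 4 bars.
B: 54 × 1 = 54 beats = 9 bars.
Total: 4 + 9 = 13 bars.

13 bars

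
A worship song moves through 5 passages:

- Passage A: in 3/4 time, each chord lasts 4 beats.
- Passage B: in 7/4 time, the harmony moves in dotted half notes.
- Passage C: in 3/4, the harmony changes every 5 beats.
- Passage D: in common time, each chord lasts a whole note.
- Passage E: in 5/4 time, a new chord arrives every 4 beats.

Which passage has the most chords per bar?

A: 3 beats/bar ÷ 4 beats/chord = 0.75 chords/bar.
B: 7 beats/bar ÷ 3 beats/chord = 7/3 chords/bar.
C: 3 beats/bar ÷ 5 beats/chord = 0.6 chords/bar.
D: 4 beats/bar ÷ 4 beats/chord = 1 chord/bar.
E: 5 beats/bar ÷ 4 beats/chord = 1.25 chords/bar.
Fastest is B at 7/3 chords/bar.

Passage B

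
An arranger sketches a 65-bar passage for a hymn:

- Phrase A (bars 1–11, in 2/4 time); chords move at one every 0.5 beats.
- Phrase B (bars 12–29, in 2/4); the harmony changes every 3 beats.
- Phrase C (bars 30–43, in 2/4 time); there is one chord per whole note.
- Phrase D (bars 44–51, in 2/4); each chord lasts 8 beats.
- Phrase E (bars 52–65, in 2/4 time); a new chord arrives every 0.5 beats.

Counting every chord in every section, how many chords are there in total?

A: 11 bars × 2 beats = 22 beats; 0.5 beats/chord → 44 chords.
B: 18 bars × 2 beats = 36 beats; 3 beats/chord → 12 chords.
C: 14 bars × 2 beats = 28 beats; 4 beats/chord → 7 chords.
D: 8 bars × 2 beats = 16 beats; 8 beats/chord → 2 chords.
E: 14 bars × 2 beats = 28 beats; 0.5 beats/chord → 56 chords.
Total: 44 + 12 + 7 + 2 + 56 = 121.

121 chords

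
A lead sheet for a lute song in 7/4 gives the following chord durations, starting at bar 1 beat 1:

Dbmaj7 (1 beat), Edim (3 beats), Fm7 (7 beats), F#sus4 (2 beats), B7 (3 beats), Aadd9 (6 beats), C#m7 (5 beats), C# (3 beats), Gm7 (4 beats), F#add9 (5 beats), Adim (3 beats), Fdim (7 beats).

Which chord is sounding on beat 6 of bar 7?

Beat 6 of bar 7 is beat (7−1)×7 + 6 = 48 overall.
Running totals: Dbmaj7 ends at 1, Edim ends at 4, Fm7 ends at 11, F#sus4 ends at 13, B7 ends at 16, Aadd9 ends at 22, C#m7 ends at 27, C# ends at 30, Gm7 ends at 34, F#add9 ends at 39, Adim ends at 42, Fdim ends at 49.
Beat 48 falls within Fdim.

Fdim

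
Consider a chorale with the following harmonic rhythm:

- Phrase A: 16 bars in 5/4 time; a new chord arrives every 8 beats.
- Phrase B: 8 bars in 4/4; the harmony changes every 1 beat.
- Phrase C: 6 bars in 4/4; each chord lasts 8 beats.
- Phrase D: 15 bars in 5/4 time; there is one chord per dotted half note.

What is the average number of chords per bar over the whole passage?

A: 16 × 5 = 80 beats ÷ 8 = 10 chords.
B: 8 × 4 = 32 beats ÷ 1 = 32 chords.
C: 6 × 4 = 24 beats ÷ 8 = 3 chords.
D: 15 × 5 = 75 beats ÷ 3 = 25 chords.
Overall: 70 chords over 45 bars → 70/45 = 14/9 chords per bar.

14/9 chords per bar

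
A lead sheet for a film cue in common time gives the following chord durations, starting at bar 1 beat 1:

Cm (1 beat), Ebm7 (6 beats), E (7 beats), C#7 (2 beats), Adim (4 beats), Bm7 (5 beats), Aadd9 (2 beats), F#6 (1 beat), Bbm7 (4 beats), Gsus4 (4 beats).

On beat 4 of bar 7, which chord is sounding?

F#6

Beat 4 of bar 7 is beat (7−1)×4 + 4 = 28 overall.
Running totals: Cm ends at 1, Ebm7 ends at 7, E ends at 14, C#7 ends at 16, Adim ends at 20, Bm7 ends at 25, Aadd9 ends at 27, F#6 ends at 28.
Beat 28 falls within F#6.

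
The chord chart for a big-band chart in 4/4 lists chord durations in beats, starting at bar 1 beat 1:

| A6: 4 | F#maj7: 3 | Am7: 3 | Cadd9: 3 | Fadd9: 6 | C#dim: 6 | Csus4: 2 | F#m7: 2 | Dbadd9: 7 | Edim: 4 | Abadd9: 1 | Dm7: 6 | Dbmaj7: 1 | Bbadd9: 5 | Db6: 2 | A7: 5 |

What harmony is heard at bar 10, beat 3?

Beat 3 of bar 10 is beat (10−1)×4 + 3 = 39 overall.
Running totals: A6 ends at 4, F#maj7 ends at 7, Am7 ends at 10, Cadd9 ends at 13, Fadd9 ends at 19, C#dim ends at 25, Csus4 ends at 27, F#m7 ends at 29, Dbadd9 ends at 36, Edim ends at 40.
Beat 39 falls within Edim.

Edim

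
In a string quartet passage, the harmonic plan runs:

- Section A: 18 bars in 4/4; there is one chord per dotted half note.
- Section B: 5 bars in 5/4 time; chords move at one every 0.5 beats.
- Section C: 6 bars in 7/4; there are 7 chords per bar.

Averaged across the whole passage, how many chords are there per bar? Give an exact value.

4 chords per bar

A: 18 bars of 4 beats is 72 beats; at 3 beats each that's 24 chords.
B: 5 bars of 5 beats is 25 beats; at 0.5 beats each that's 50 chords.
C: 6 bars of 7 beats is 42 beats; at 1 beat each that's 42 chords.
Overall: 116 chords over 29 bars → 116/29 = 4 chords per bar.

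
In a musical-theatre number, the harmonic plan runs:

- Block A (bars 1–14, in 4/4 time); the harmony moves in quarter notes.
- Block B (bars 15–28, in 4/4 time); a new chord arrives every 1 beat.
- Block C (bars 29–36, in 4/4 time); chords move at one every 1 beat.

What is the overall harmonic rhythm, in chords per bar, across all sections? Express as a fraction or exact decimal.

4 chords per bar

A: 14 bars of 4 beats is 56 beats; at 1 beat each that's 56 chords.
B: 14 bars of 4 beats is 56 beats; at 1 beat each that's 56 chords.
C: 8 bars of 4 beats is 32 beats; at 1 beat each that's 32 chords.
Overall: 144 chords over 36 bars → 144/36 = 4 chords per bar.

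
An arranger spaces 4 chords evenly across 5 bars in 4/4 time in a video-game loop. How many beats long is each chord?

5 bars × 4 beats/bar = 20 beats total.
20 beats ÷ 4 chords = 5 beats per chord.

5 beats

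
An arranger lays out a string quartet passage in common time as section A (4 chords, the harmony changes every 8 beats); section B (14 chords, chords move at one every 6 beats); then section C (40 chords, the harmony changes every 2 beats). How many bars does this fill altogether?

49 bars

A: 4 × 8 = 32 beats = 8 bars.
B: 14 × 6 = 84 beats = 21 bars.
C: 40 × 2 = 80 beats = 20 bars.
Total: 8 + 21 + 20 = 49 bars.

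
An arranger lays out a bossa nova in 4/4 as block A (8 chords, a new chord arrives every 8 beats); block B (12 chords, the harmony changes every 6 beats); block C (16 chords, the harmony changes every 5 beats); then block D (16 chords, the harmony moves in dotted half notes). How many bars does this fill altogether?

A: 8 × 8 = 64 beats = 16 bars.
B: 12 × 6 = 72 beats = 18 bars.
C: 16 × 5 = 80 beats = 20 bars.
D: 16 × 3 = 48 beats = 12 bars.
Total: 16 + 18 + 20 + 12 = 66 bars.

66 bars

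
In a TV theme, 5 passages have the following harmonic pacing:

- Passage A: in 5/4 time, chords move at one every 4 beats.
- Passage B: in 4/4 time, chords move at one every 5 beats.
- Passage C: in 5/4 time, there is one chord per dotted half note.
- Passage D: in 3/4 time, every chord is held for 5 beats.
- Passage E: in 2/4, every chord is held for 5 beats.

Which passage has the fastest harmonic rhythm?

Passage C

A: 5/4 = 1.25 chords/bar.
B: 4/5 = 0.8 chords/bar.
C: 5/3 = 5/3 chords/bar.
D: 3/5 = 0.6 chords/bar.
E: 2/5 = 0.4 chords/bar.
Fastest is C at 5/3 chords/bar.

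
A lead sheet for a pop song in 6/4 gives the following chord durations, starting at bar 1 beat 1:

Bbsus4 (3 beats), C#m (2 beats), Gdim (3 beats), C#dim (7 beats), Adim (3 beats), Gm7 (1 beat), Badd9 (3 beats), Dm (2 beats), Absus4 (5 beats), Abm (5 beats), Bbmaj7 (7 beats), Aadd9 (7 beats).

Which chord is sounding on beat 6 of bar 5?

Abm

Beat 6 of bar 5 is beat (5−1)×6 + 6 = 30 overall.
Running totals: Bbsus4 ends at 3, C#m ends at 5, Gdim ends at 8, C#dim ends at 15, Adim ends at 18, Gm7 ends at 19, Badd9 ends at 22, Dm ends at 24, Absus4 ends at 29, Abm ends at 34.
Beat 30 falls within Abm.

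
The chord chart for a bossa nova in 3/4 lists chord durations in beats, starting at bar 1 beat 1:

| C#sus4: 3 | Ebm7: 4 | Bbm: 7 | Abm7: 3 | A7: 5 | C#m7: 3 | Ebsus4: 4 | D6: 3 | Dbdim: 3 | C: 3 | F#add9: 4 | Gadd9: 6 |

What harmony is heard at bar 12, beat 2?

Dbdim

Beat 2 of bar 12 is beat (12−1)×3 + 2 = 35 overall.
Running totals: C#sus4 ends at 3, Ebm7 ends at 7, Bbm ends at 14, Abm7 ends at 17, A7 ends at 22, C#m7 ends at 25, Ebsus4 ends at 29, D6 ends at 32, Dbdim ends at 35.
Beat 35 falls within Dbdim.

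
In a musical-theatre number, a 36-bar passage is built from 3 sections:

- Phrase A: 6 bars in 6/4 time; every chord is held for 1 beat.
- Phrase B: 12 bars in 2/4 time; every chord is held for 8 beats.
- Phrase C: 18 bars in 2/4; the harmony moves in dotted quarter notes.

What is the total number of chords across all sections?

63 chords

A: 6·6 = 36 beats, 36/1 = 36 chords.
B: 12·2 = 24 beats, 24/8 = 3 chords.
C: 18·2 = 36 beats, 36/1.5 = 24 chords.
Total: 36 + 3 + 24 = 63.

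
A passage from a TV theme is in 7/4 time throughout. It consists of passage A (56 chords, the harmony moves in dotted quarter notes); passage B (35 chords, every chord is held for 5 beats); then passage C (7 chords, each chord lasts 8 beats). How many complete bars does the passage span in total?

A: 56 × 1.5 = 84 beats = 12 bars.
B: 35 × 5 = 175 beats = 25 bars.
C: 7 × 8 = 56 beats = 8 bars.
Total: 12 + 25 + 8 = 45 bars.

45 bars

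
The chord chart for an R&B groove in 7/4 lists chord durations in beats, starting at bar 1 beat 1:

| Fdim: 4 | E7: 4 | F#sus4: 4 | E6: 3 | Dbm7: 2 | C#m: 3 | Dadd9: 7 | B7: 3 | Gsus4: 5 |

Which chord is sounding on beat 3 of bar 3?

Beat 3 of bar 3 is beat (3−1)×7 + 3 = 17 overall.
Running totals: Fdim ends at 4, E7 ends at 8, F#sus4 ends at 12, E6 ends at 15, Dbm7 ends at 17.
Beat 17 falls within Dbm7.

Dbm7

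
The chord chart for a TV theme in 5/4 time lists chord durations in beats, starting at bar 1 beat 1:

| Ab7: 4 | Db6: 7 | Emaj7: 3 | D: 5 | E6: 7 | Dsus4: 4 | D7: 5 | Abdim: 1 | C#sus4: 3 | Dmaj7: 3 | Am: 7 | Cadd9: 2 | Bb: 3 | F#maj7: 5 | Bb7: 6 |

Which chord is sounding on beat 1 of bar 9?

Dmaj7

Beat 1 of bar 9 is beat (9−1)×5 + 1 = 41 overall.
Running totals: Ab7 ends at 4, Db6 ends at 11, Emaj7 ends at 14, D ends at 19, E6 ends at 26, Dsus4 ends at 30, D7 ends at 35, Abdim ends at 36, C#sus4 ends at 39, Dmaj7 ends at 42.
Beat 41 falls within Dmaj7.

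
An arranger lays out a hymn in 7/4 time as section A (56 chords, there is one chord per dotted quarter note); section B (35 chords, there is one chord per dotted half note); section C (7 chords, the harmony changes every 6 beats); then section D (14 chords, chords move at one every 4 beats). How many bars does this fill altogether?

A: 56 × 1.5 = 84 beats = 12 bars.
B: 35 × 3 = 105 beats = 15 bars.
C: 7 × 6 = 42 beats = 6 bars.
D: 14 × 4 = 56 beats = 8 bars.
Total: 12 + 15 + 6 + 8 = 41 bars.

41 bars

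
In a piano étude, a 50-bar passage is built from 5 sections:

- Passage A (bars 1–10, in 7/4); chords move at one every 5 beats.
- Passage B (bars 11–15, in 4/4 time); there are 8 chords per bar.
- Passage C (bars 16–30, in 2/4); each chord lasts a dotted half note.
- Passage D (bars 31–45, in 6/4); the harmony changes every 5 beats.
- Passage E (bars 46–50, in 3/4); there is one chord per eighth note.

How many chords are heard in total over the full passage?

A has 70 beats and chords last 5 each, so 14 chords.
B has 20 beats and chords last 0.5 each, so 40 chords.
C has 30 beats and chords last 3 each, so 10 chords.
D has 90 beats and chords last 5 each, so 18 chords.
E has 15 beats and chords last 0.5 each, so 30 chords.
Total: 14 + 40 + 10 + 18 + 30 = 112.

112 chords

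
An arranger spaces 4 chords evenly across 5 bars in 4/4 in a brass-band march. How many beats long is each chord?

5 bars × 4 beats/bar = 20 beats total.
20 beats ÷ 4 chords = 5 beats per chord.

5 beats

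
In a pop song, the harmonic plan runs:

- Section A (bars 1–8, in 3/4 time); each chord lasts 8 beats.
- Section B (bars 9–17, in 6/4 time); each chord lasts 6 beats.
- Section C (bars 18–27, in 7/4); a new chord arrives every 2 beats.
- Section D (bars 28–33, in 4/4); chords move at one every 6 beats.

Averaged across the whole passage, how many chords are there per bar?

A: 8 × 3 = 24 beats ÷ 8 = 3 chords.
B: 9 × 6 = 54 beats ÷ 6 = 9 chords.
C: 10 × 7 = 70 beats ÷ 2 = 35 chords.
D: 6 × 4 = 24 beats ÷ 6 = 4 chords.
Overall: 51 chords over 33 bars → 51/33 = 17/11 chords per bar.

17/11 chords per bar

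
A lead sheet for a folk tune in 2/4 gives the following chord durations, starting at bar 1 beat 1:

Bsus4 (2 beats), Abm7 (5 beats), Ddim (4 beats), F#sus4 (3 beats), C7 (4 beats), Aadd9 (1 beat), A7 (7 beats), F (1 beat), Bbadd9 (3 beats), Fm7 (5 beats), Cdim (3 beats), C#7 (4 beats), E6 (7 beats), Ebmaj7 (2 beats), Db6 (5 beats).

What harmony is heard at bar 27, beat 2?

Beat 2 of bar 27 is beat (27−1)×2 + 2 = 54 overall.
Running totals: Bsus4 ends at 2, Abm7 ends at 7, Ddim ends at 11, F#sus4 ends at 14, C7 ends at 18, Aadd9 ends at 19, A7 ends at 26, F ends at 27, Bbadd9 ends at 30, Fm7 ends at 35, Cdim ends at 38, C#7 ends at 42, E6 ends at 49, Ebmaj7 ends at 51, Db6 ends at 56.
Beat 54 falls within Db6.

Db6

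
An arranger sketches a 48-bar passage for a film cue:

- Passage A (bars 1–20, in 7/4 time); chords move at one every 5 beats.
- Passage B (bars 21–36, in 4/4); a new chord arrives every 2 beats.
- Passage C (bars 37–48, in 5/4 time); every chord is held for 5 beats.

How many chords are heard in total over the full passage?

A: 20·7 = 140 beats, 140/5 = 28 chords.
B: 16·4 = 64 beats, 64/2 = 32 chords.
C: 12·5 = 60 beats, 60/5 = 12 chords.
Total: 28 + 32 + 12 = 72.

72 chords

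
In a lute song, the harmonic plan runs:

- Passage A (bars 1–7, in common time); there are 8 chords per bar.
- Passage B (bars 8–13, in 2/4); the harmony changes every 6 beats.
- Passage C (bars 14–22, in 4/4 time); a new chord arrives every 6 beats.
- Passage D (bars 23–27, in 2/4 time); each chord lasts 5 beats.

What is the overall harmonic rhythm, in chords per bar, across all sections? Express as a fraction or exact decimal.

A: 7 bars of 4 beats is 28 beats; at 0.5 beats each that's 56 chords.
B: 6 bars of 2 beats is 12 beats; at 6 beats each that's 2 chords.
C: 9 bars of 4 beats is 36 beats; at 6 beats each that's 6 chords.
D: 5 bars of 2 beats is 10 beats; at 5 beats each that's 2 chords.
Overall: 66 chords over 27 bars → 66/27 = 22/9 chords per bar.

22/9 chords per bar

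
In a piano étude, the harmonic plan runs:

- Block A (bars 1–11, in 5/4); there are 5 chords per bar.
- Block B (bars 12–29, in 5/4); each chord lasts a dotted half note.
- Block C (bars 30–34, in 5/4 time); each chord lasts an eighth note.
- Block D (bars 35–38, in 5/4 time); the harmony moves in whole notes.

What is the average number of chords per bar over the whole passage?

A: 11 bars of 5 beats is 55 beats; at 1 beat each that's 55 chords.
B: 18 bars of 5 beats is 90 beats; at 3 beats each that's 30 chords.
C: 5 bars of 5 beats is 25 beats; at 0.5 beats each that's 50 chords.
D: 4 bars of 5 beats is 20 beats; at 4 beats each that's 5 chords.
Overall: 140 chords over 38 bars → 140/38 = 70/19 chords per bar.

70/19 chords per bar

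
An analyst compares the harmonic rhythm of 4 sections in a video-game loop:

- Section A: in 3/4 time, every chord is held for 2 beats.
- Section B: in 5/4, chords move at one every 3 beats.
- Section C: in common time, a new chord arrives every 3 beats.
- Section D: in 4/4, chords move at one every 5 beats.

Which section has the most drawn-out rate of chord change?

Section D

A: 3/2 = 1.5 chords/bar.
B: 5/3 = 5/3 chords/bar.
C: 4/3 = 4/3 chords/bar.
D: 4/5 = 0.8 chords/bar.
Slowest is D at 0.8 chords/bar.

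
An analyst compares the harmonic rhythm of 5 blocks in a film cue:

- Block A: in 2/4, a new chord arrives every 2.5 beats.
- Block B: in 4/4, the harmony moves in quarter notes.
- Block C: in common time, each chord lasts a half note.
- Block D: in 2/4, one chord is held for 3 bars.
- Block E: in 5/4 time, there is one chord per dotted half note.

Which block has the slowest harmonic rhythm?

A: 2 beats/bar ÷ 2.5 beats/chord = 0.8 chords/bar.
B: 4 beats/bar ÷ 1 beat/chord = 4 chords/bar.
C: 4 beats/bar ÷ 2 beats/chord = 2 chords/bar.
D: 2 beats/bar ÷ 6 beats/chord = 1/3 chords/bar.
E: 5 beats/bar ÷ 3 beats/chord = 5/3 chords/bar.
Slowest is D at 1/3 chords/bar.

Block D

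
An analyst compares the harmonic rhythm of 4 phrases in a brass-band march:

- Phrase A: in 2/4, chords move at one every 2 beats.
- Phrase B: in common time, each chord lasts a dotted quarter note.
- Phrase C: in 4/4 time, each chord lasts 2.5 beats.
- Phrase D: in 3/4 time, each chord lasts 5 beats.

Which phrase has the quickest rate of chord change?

A: each chord is 2 beats in 2/4, so 1 per bar.
B: each chord is 1.5 beats in 4/4, so 8/3 per bar.
C: each chord is 2.5 beats in 4/4, so 1.6 per bar.
D: each chord is 5 beats in 3/4, so 0.6 per bar.
Fastest is B at 8/3 chords/bar.

Phrase B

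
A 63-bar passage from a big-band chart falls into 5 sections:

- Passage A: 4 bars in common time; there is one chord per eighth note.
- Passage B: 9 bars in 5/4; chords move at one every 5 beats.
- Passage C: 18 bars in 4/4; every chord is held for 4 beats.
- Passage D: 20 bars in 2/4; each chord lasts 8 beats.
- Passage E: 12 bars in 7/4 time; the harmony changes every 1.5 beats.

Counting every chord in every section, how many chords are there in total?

A: 4·4 = 16 beats, 16/0.5 = 32 chords.
B: 9·5 = 45 beats, 45/5 = 9 chords.
C: 18·4 = 72 beats, 72/4 = 18 chords.
D: 20·2 = 40 beats, 40/8 = 5 chords.
E: 12·7 = 84 beats, 84/1.5 = 56 chords.
Total: 32 + 9 + 18 + 5 + 56 = 120.

120 chords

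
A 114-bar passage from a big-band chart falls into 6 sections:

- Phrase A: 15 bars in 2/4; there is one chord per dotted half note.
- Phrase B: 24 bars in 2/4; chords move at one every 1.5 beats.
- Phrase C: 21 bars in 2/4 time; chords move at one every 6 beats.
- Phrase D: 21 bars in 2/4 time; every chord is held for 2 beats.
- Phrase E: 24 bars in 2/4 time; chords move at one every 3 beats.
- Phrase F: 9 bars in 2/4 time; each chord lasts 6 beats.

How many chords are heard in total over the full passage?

89 chords

A: 15·2 = 30 beats, 30/3 = 10 chords.
B: 24·2 = 48 beats, 48/1.5 = 32 chords.
C: 21·2 = 42 beats, 42/6 = 7 chords.
D: 21·2 = 42 beats, 42/2 = 21 chords.
E: 24·2 = 48 beats, 48/3 = 16 chords.
F: 9·2 = 18 beats, 18/6 = 3 chords.
Total: 10 + 32 + 7 + 21 + 16 + 3 = 89.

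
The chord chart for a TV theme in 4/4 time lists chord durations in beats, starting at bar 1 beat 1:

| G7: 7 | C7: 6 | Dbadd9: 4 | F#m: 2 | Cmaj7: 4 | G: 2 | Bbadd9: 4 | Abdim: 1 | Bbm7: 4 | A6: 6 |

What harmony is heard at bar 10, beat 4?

A6

Beat 4 of bar 10 is beat (10−1)×4 + 4 = 40 overall.
Running totals: G7 ends at 7, C7 ends at 13, Dbadd9 ends at 17, F#m ends at 19, Cmaj7 ends at 23, G ends at 25, Bbadd9 ends at 29, Abdim ends at 30, Bbm7 ends at 34, A6 ends at 40.
Beat 40 falls within A6.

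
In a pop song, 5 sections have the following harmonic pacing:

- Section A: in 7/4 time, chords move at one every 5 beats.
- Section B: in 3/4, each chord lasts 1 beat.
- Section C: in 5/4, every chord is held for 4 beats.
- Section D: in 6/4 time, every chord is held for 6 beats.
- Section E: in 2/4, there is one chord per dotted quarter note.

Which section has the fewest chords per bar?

A: each chord is 5 beats in 7/4, so 1.4 per bar.
B: each chord is 1 beat in 3/4, so 3 per bar.
C: each chord is 4 beats in 5/4, so 1.25 per bar.
D: each chord is 6 beats in 6/4, so 1 per bar.
E: each chord is 1.5 beats in 2/4, so 4/3 per bar.
Slowest is D at 1 chords/bar.

Section D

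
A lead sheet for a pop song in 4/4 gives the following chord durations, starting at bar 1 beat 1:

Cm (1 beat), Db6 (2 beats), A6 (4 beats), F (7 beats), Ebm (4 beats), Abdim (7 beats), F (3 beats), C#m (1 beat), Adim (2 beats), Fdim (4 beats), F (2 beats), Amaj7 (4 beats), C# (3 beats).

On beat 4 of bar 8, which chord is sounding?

Fdim

Beat 4 of bar 8 is beat (8−1)×4 + 4 = 32 overall.
Running totals: Cm ends at 1, Db6 ends at 3, A6 ends at 7, F ends at 14, Ebm ends at 18, Abdim ends at 25, F ends at 28, C#m ends at 29, Adim ends at 31, Fdim ends at 35.
Beat 32 falls within Fdim.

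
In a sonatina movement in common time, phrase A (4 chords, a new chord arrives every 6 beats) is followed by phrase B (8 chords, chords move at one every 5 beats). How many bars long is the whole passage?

A: 4 × 6 = 24 beats = 6 bars.
B: 8 × 5 = 40 beats = 10 bars.
Total: 6 + 10 = 16 bars.

16 bars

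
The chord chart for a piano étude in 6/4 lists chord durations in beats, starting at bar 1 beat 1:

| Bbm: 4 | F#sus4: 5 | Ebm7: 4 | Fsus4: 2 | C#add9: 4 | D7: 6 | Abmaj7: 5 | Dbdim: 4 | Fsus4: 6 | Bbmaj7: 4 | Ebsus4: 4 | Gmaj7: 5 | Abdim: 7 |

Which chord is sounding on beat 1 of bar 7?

Fsus4

Beat 1 of bar 7 is beat (7−1)×6 + 1 = 37 overall.
Running totals: Bbm ends at 4, F#sus4 ends at 9, Ebm7 ends at 13, Fsus4 ends at 15, C#add9 ends at 19, D7 ends at 25, Abmaj7 ends at 30, Dbdim ends at 34, Fsus4 ends at 40.
Beat 37 falls within Fsus4.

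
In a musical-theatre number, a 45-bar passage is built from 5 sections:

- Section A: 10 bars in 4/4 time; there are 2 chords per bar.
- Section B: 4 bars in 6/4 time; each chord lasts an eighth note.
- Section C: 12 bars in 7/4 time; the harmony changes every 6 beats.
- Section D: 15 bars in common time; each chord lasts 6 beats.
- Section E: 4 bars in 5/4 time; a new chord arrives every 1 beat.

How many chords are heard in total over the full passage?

112 chords

A: 10·4 = 40 beats, 40/2 = 20 chords.
B: 4·6 = 24 beats, 24/0.5 = 48 chords.
C: 12·7 = 84 beats, 84/6 = 14 chords.
D: 15·4 = 60 beats, 60/6 = 10 chords.
E: 4·5 = 20 beats, 20/1 = 20 chords.
Total: 20 + 48 + 14 + 10 + 20 = 112.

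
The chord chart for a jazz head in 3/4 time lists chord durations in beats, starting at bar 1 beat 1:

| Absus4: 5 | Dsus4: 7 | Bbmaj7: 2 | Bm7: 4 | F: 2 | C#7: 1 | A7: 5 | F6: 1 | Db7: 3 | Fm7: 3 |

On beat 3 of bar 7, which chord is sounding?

Beat 3 of bar 7 is beat (7−1)×3 + 3 = 21 overall.
Running totals: Absus4 ends at 5, Dsus4 ends at 12, Bbmaj7 ends at 14, Bm7 ends at 18, F ends at 20, C#7 ends at 21.
Beat 21 falls within C#7.

C#7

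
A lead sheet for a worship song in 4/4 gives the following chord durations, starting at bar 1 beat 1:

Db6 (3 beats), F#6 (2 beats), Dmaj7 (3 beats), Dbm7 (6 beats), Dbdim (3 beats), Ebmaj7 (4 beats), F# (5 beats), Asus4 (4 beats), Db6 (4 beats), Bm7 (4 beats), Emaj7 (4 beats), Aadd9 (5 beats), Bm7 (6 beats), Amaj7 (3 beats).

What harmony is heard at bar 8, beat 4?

Db6

Beat 4 of bar 8 is beat (8−1)×4 + 4 = 32 overall.
Running totals: Db6 ends at 3, F#6 ends at 5, Dmaj7 ends at 8, Dbm7 ends at 14, Dbdim ends at 17, Ebmaj7 ends at 21, F# ends at 26, Asus4 ends at 30, Db6 ends at 34.
Beat 32 falls within Db6.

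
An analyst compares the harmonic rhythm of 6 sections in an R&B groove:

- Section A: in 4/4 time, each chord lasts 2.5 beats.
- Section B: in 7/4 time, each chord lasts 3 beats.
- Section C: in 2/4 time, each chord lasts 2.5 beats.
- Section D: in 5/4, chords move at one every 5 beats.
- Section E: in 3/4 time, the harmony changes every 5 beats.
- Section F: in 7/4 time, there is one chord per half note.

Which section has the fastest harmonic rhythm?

A: 4/2.5 = 1.6 chords/bar.
B: 7/3 = 7/3 chords/bar.
C: 2/2.5 = 0.8 chords/bar.
D: 5/5 = 1 chord/bar.
E: 3/5 = 0.6 chords/bar.
F: 7/2 = 3.5 chords/bar.
Fastest is F at 3.5 chords/bar.

Section F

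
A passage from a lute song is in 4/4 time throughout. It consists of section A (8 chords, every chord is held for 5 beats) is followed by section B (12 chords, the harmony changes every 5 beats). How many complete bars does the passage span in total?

A: 8 × 5 = 40 beats = 10 bars.
B: 12 × 5 = 60 beats = 15 bars.
Total: 10 + 15 = 25 bars.

25 bars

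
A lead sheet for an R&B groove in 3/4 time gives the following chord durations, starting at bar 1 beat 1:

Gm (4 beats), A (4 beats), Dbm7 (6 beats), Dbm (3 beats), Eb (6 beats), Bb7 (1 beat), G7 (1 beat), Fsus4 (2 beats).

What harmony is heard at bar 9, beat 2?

Fsus4

Beat 2 of bar 9 is beat (9−1)×3 + 2 = 26 overall.
Running totals: Gm ends at 4, A ends at 8, Dbm7 ends at 14, Dbm ends at 17, Eb ends at 23, Bb7 ends at 24, G7 ends at 25, Fsus4 ends at 27.
Beat 26 falls within Fsus4.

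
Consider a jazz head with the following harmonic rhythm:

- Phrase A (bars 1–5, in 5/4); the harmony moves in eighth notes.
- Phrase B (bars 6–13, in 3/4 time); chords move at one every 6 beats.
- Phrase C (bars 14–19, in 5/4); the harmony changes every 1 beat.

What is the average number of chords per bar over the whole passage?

A: 5 bars of 5 beats is 25 beats; at 0.5 beats each that's 50 chords.
B: 8 bars of 3 beats is 24 beats; at 6 beats each that's 4 chords.
C: 6 bars of 5 beats is 30 beats; at 1 beat each that's 30 chords.
Overall: 84 chords over 19 bars → 84/19 = 84/19 chords per bar.

84/19 chords per bar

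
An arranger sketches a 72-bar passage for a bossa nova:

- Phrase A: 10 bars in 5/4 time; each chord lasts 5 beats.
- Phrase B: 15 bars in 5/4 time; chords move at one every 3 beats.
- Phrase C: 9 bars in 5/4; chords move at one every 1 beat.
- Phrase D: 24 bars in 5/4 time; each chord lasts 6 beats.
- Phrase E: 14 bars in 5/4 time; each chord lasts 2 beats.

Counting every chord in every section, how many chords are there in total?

135 chords

A has 50 beats and chords last 5 each, so 10 chords.
B has 75 beats and chords last 3 each, so 25 chords.
C has 45 beats and chords last 1 each, so 45 chords.
D has 120 beats and chords last 6 each, so 20 chords.
E has 70 beats and chords last 2 each, so 35 chords.
Total: 10 + 25 + 45 + 20 + 35 = 135.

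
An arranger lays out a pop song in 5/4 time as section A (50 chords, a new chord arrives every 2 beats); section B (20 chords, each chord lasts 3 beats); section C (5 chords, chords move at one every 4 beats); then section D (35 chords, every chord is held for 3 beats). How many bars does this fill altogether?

A: 50 × 2 = 100 beats = 20 bars.
B: 20 × 3 = 60 beats = 12 bars.
C: 5 × 4 = 20 beats = 4 bars.
D: 35 × 3 = 105 beats = 21 bars.
Total: 20 + 12 + 4 + 21 = 57 bars.

57 bars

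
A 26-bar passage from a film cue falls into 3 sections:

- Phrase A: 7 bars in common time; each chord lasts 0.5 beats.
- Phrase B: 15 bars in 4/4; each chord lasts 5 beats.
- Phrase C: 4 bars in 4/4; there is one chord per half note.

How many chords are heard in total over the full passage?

76 chords

A has 28 beats and chords last 0.5 each, so 56 chords.
B has 60 beats and chords last 5 each, so 12 chords.
C has 16 beats and chords last 2 each, so 8 chords.
Total: 56 + 12 + 8 = 76.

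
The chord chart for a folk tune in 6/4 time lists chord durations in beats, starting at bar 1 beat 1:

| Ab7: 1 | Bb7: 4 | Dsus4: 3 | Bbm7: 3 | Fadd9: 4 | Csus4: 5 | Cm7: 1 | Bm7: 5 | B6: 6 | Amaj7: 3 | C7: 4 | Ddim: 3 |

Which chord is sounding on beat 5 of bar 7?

Beat 5 of bar 7 is beat (7−1)×6 + 5 = 41 overall.
Running totals: Ab7 ends at 1, Bb7 ends at 5, Dsus4 ends at 8, Bbm7 ends at 11, Fadd9 ends at 15, Csus4 ends at 20, Cm7 ends at 21, Bm7 ends at 26, B6 ends at 32, Amaj7 ends at 35, C7 ends at 39, Ddim ends at 42.
Beat 41 falls within Ddim.

Ddim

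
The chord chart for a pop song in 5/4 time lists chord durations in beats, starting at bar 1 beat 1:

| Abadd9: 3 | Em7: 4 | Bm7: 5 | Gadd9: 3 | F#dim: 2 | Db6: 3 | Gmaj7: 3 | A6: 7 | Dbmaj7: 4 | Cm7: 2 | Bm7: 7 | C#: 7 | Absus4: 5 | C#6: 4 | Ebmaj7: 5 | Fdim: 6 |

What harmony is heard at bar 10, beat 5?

Beat 5 of bar 10 is beat (10−1)×5 + 5 = 50 overall.
Running totals: Abadd9 ends at 3, Em7 ends at 7, Bm7 ends at 12, Gadd9 ends at 15, F#dim ends at 17, Db6 ends at 20, Gmaj7 ends at 23, A6 ends at 30, Dbmaj7 ends at 34, Cm7 ends at 36, Bm7 ends at 43, C# ends at 50.
Beat 50 falls within C#.

C#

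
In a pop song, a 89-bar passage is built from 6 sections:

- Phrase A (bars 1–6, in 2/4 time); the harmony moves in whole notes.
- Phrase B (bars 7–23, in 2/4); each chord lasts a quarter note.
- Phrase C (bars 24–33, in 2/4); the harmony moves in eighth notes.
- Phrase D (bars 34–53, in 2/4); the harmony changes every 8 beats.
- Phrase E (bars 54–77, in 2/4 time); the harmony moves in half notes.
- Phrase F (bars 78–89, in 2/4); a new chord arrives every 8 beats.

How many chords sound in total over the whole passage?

109 chords

A has 12 beats and chords last 4 each, so 3 chords.
B has 34 beats and chords last 1 each, so 34 chords.
C has 20 beats and chords last 0.5 each, so 40 chords.
D has 40 beats and chords last 8 each, so 5 chords.
E has 48 beats and chords last 2 each, so 24 chords.
F has 24 beats and chords last 8 each, so 3 chords.
Total: 3 + 34 + 40 + 5 + 24 + 3 = 109.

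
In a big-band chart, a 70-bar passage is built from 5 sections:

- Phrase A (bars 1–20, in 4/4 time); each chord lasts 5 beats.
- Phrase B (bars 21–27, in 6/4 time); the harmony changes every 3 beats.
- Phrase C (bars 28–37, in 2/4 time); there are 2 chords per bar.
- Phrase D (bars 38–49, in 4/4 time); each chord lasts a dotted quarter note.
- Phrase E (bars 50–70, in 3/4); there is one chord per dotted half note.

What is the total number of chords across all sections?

A: 20·4 = 80 beats, 80/5 = 16 chords.
B: 7·6 = 42 beats, 42/3 = 14 chords.
C: 10·2 = 20 beats, 20/1 = 20 chords.
D: 12·4 = 48 beats, 48/1.5 = 32 chords.
E: 21·3 = 63 beats, 63/3 = 21 chords.
Total: 16 + 14 + 20 + 32 + 21 = 103.

103 chords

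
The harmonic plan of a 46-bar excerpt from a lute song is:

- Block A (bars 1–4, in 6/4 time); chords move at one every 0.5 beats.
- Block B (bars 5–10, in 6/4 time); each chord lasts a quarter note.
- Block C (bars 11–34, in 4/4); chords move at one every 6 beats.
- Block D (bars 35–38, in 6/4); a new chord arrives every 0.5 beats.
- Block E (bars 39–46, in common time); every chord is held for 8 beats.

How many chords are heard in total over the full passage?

A: 4·6 = 24 beats, 24/0.5 = 48 chords.
B: 6·6 = 36 beats, 36/1 = 36 chords.
C: 24·4 = 96 beats, 96/6 = 16 chords.
D: 4·6 = 24 beats, 24/0.5 = 48 chords.
E: 8·4 = 32 beats, 32/8 = 4 chords.
Total: 48 + 36 + 16 + 48 + 4 = 152.

152 chords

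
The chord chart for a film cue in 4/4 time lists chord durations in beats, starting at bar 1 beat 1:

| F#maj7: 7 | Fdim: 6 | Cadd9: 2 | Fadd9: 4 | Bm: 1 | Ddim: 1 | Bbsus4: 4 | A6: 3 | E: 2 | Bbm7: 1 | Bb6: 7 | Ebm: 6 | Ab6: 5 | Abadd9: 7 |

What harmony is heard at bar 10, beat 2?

Beat 2 of bar 10 is beat (10−1)×4 + 2 = 38 overall.
Running totals: F#maj7 ends at 7, Fdim ends at 13, Cadd9 ends at 15, Fadd9 ends at 19, Bm ends at 20, Ddim ends at 21, Bbsus4 ends at 25, A6 ends at 28, E ends at 30, Bbm7 ends at 31, Bb6 ends at 38.
Beat 38 falls within Bb6.

Bb6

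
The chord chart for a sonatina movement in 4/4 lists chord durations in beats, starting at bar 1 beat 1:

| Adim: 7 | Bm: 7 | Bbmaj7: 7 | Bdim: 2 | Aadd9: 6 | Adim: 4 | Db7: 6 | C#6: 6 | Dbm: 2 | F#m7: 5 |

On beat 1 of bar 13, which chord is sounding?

F#m7

Beat 1 of bar 13 is beat (13−1)×4 + 1 = 49 overall.
Running totals: Adim ends at 7, Bm ends at 14, Bbmaj7 ends at 21, Bdim ends at 23, Aadd9 ends at 29, Adim ends at 33, Db7 ends at 39, C#6 ends at 45, Dbm ends at 47, F#m7 ends at 52.
Beat 49 falls within F#m7.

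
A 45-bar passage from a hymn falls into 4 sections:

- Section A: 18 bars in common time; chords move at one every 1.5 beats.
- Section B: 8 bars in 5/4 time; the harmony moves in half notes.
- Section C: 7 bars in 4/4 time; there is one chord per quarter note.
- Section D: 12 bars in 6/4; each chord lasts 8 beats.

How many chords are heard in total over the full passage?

105 chords

A has 72 beats and chords last 1.5 each, so 48 chords.
B has 40 beats and chords last 2 each, so 20 chords.
C has 28 beats and chords last 1 each, so 28 chords.
D has 72 beats and chords last 8 each, so 9 chords.
Total: 48 + 20 + 28 + 9 = 105.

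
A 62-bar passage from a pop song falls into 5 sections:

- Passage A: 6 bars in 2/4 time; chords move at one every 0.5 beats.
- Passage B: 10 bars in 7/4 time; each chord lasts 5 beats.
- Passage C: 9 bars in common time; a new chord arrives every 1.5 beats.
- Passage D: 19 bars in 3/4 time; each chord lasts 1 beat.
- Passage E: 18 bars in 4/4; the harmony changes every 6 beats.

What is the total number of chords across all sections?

A has 12 beats and chords last 0.5 each, so 24 chords.
B has 70 beats and chords last 5 each, so 14 chords.
C has 36 beats and chords last 1.5 each, so 24 chords.
D has 57 beats and chords last 1 each, so 57 chords.
E has 72 beats and chords last 6 each, so 12 chords.
Total: 24 + 14 + 24 + 57 + 12 = 131.

131 chords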